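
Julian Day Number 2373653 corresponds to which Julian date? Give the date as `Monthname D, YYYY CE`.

The Gregorian equivalent of JDN 2373653 is 27 September 1786.
In the Julian calendar that day is September 16, 1786 CE.

September 16, 1786 CE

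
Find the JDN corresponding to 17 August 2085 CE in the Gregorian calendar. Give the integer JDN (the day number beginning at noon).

2482820

JDN 2400001 is 17 November 1858 CE (Gregorian), MJD 0; the target day is +82819 days from there, so JDN = 2482820.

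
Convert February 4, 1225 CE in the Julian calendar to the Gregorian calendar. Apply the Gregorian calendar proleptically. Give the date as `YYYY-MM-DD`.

1225-02-11

The Julian–Gregorian offset here is 7 days (Julian trailing).
4 February 1225 Julian + 7 days → 11 February 1225 Gregorian.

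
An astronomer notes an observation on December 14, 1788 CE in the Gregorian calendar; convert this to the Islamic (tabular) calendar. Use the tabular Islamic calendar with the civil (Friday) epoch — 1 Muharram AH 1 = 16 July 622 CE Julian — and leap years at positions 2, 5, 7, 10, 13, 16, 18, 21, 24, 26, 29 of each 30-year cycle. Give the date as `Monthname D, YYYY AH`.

Rabi' al-Awwal 15, 1203 AH

Both dates share Julian Day Number 2374462; in the tabular Islamic calendar that is 15 Rabi' al-Awwal 1203 AH.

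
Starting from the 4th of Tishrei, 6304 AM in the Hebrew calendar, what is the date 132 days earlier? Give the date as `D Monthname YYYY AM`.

The starting date is JDN 2650147; 2650147 − 132 = 2650015.
JDN 2650015 corresponds to 19 Iyar 6303 AM.

19 Iyar 6303 AM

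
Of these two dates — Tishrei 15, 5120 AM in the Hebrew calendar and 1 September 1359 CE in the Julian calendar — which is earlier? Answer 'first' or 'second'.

second

The two dates have Julian Day Numbers 2217712 and 2217676 respectively.
Since 2217676 < 2217712, the second date comes first.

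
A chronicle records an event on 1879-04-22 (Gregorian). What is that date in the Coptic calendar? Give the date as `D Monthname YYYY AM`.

Julian Day Number of the source date = 2407462.
Converting JDN 2407462 to the Coptic calendar gives 15 Parmouti 1595 AM.

15 Parmouti 1595 AM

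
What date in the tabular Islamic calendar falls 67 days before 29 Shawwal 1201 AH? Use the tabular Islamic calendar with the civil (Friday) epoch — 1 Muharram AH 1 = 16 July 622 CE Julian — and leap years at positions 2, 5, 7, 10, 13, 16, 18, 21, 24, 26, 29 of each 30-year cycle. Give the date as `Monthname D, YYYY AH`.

Sha'ban 21, 1201 AH

The starting date is JDN 2373974; 2373974 − 67 = 2373907.
JDN 2373907 corresponds to Sha'ban 21, 1201 AH.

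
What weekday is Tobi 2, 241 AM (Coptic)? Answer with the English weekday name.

Saturday

In the proleptic Gregorian calendar this is 30 December 524 (JDN 1912811).
1912811 ≡ 5 (mod 7); counting from Monday = 0 gives Saturday.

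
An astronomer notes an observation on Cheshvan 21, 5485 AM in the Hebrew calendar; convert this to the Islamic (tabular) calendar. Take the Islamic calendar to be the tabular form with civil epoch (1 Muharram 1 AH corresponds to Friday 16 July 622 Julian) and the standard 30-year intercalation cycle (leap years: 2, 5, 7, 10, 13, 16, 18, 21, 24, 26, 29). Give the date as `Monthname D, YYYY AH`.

The source date corresponds to 7 November 1724 in the Gregorian calendar (JDN 2351049).
That day falls on 19 Safar 1137 AH in the tabular Islamic calendar.

Safar 19, 1137 AH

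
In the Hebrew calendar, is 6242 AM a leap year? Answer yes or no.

Hebrew year 6242 is year 10 of its 19-year Metonic cycle; leap years are at positions 3, 6, 8, 11, 14, 17, 19, so it is a common year (12 months).

no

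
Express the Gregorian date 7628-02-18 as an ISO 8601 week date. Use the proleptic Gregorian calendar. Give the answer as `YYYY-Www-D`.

7628-W07-5

The weekday is Friday (ISO weekday 5).
That Friday belongs to ISO week 7 of ISO year 7628.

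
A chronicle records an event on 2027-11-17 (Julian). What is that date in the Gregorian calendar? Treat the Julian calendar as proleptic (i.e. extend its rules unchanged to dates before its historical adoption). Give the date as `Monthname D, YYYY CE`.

At this point the Julian calendar is 13 days behind the Gregorian.
17 November 2027 Julian + 13 days → 30 November 2027 Gregorian.

November 30, 2027 CE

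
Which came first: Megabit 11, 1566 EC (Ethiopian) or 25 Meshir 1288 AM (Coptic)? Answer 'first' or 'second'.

Converting both to JDN: 2296027 vs 2295281; the smaller is the second.

second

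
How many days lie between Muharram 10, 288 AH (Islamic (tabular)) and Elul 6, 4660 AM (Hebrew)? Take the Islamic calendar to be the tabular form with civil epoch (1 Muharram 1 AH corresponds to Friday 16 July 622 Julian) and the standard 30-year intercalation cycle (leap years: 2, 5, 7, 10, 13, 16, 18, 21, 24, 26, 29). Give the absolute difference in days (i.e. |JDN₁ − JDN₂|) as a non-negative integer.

153

First date → JDN 2050152; second date → JDN 2049999.
The interval is |2050152 − 2049999| = 153 days.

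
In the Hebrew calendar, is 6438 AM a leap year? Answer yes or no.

Hebrew year 6438 is year 16 of its 19-year Metonic cycle; leap years are at positions 3, 6, 8, 11, 14, 17, 19, so it is a common year (12 months).

no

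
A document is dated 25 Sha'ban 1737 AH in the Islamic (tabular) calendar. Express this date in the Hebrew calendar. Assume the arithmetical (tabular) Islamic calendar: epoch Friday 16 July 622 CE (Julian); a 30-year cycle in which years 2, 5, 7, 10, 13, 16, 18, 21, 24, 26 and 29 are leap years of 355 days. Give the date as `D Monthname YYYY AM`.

27 Sivan 6067 AM

Julian Day Number of the source date = 2563852.
Converting JDN 2563852 to the Hebrew calendar gives 27 Sivan 6067 AM.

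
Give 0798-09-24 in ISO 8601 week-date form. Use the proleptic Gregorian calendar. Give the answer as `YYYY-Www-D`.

The weekday is Thursday (ISO weekday 4).
That Thursday belongs to ISO week 39 of ISO year 798.

0798-W39-4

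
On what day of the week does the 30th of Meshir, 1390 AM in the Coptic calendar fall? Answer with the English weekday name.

Tuesday

In the Gregorian calendar this is 6 March 1674 (JDN 2332541).
Since JDN mod 7 = 1 (0 = Monday), the day is Tuesday.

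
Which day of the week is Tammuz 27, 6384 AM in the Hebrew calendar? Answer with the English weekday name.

Wednesday

In the Gregorian calendar this is 4 August 2624 (JDN 2679672).
JDN 2679672 mod 7 = 2, and JDN 0 was a Monday, so this is a Wednesday.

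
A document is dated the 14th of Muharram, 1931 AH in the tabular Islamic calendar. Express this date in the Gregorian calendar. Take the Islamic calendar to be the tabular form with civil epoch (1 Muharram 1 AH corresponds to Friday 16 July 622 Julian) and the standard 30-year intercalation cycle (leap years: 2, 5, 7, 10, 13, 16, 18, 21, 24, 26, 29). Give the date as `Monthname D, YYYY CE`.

February 10, 2495 CE

Both dates share Julian Day Number 2632381; in the Gregorian calendar that is 10 February 2495 CE.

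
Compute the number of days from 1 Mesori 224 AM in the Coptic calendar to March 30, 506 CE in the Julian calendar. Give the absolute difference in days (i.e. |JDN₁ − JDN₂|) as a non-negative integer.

First date → JDN 1906811; second date → JDN 1905963.
The interval is |1906811 − 1905963| = 848 days.

848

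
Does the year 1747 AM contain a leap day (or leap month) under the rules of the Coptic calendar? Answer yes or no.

yes

1747 mod 4 = 3; in the Coptic calendar a year is leap when year mod 4 = 3, so it is a leap year.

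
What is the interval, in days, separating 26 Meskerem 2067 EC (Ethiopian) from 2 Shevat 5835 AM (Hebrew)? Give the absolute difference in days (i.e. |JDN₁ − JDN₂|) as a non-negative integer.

104

First date → JDN 2478852; second date → JDN 2478956.
The interval is |2478852 − 2478956| = 104 days.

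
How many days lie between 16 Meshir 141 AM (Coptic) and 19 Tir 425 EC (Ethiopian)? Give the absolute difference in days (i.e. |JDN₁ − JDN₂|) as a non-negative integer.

2895

First date → JDN 1876330; second date → JDN 1879225.
The interval is |1876330 − 1879225| = 2895 days.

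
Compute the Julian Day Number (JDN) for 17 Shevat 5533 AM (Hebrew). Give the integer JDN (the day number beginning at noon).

2368676

Equivalently 10 February 1773 (Gregorian).
JDN 2451545 is 1 January 2000 CE (Gregorian); the target day is −82869 days from there, so JDN = 2368676.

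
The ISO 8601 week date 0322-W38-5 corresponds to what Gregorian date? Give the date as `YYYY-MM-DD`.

ISO week 1 of 322 is the week containing the first Thursday of 322.
Week 38, day 5 (Friday) lands on 0322-09-22.

0322-09-22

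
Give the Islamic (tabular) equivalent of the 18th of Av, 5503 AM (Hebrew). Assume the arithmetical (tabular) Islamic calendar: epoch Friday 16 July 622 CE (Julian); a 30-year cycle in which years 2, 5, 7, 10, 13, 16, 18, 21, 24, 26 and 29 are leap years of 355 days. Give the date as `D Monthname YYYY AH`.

17 Jumada al-Thani 1156 AH

The source date corresponds to 8 August 1743 in the Gregorian calendar (JDN 2357897).
That day falls on 17 Jumada al-Thani 1156 AH in the tabular Islamic calendar.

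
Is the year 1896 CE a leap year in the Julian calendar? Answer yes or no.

yes

1896 mod 4 = 0, so it is a leap year in the Julian calendar.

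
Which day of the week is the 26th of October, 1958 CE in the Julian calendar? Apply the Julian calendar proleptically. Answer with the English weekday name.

This is JDN 2436516 (8 November 1958 Gregorian).
JDN 2436516 mod 7 = 5, and JDN 0 was a Monday, so this is a Saturday.

Saturday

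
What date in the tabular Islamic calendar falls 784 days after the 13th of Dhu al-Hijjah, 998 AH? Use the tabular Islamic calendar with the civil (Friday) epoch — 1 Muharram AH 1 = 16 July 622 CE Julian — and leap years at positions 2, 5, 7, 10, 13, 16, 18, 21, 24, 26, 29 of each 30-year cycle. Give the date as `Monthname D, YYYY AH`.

Counting 784 days forward from JDN 2302081 reaches JDN 2302865, which is Safar 29, 1001 AH.

Safar 29, 1001 AH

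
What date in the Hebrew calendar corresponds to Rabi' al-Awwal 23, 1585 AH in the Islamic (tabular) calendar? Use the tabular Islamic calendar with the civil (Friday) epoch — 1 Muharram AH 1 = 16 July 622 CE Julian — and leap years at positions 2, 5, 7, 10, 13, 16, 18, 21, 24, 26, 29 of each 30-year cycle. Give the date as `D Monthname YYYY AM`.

24 Av 5919 AM

The source date corresponds to 8 August 2159 in the Gregorian calendar (JDN 2509838).
That day falls on 24 Av 5919 AM in the Hebrew calendar.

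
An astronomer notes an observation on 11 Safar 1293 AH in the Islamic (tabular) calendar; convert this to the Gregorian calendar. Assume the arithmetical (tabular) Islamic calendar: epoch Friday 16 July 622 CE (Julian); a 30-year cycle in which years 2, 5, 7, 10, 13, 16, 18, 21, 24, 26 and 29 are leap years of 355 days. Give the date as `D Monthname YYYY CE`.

Julian Day Number of the source date = 2406322.
Converting JDN 2406322 to the Gregorian calendar gives 8 March 1876 CE.

8 March 1876 CE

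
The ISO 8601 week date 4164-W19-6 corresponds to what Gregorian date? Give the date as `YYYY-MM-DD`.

4164-05-12

ISO week 1 of 4164 is the week containing the first Thursday of 4164.
Week 19, day 6 (Saturday) lands on 4164-05-12.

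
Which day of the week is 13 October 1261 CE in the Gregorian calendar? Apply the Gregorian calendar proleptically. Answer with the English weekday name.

Thursday

Since JDN mod 7 = 3 (0 = Monday), the day is Thursday.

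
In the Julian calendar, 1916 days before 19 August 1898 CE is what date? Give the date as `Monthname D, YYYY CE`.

May 21, 1893 CE

Counting 1916 days back from JDN 2414533 reaches JDN 2412617, which is May 21, 1893 CE.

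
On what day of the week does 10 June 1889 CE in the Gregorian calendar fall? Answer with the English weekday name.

Monday

JDN 2411164 mod 7 = 0, and JDN 0 was a Monday, so this is a Monday.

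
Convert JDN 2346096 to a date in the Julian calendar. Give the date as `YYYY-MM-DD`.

1711-04-06

The Gregorian equivalent of JDN 2346096 is 17 April 1711.
In the Julian calendar that day is 1711-04-06.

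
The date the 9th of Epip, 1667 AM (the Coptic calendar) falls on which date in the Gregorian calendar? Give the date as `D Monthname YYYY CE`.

Both dates share Julian Day Number 2433844; in the Gregorian calendar that is 16 July 1951 CE.

16 July 1951 CE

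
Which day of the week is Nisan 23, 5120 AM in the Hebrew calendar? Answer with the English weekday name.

In the proleptic Gregorian calendar this is 18 April 1360 (JDN 2217898).
JDN 2217898 mod 7 = 4, and JDN 0 was a Monday, so this is a Friday.

Friday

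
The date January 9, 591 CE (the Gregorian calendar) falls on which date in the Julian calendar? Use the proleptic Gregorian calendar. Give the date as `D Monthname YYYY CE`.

7 January 591 CE

At this point the Julian calendar is 2 days behind the Gregorian.
9 January 591 Gregorian − 2 days → 7 January 591 Julian.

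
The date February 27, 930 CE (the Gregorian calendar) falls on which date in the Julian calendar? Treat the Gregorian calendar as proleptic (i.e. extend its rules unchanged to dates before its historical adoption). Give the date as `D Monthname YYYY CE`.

For dates in this range the Gregorian date is 5 days ahead of the Julian.
27 February 930 Gregorian − 5 days → 22 February 930 Julian.

22 February 930 CE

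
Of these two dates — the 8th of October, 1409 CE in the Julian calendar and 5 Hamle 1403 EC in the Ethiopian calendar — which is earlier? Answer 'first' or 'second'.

first

The two dates have Julian Day Numbers 2235976 and 2236605 respectively.
Since 2235976 < 2236605, the first date comes first.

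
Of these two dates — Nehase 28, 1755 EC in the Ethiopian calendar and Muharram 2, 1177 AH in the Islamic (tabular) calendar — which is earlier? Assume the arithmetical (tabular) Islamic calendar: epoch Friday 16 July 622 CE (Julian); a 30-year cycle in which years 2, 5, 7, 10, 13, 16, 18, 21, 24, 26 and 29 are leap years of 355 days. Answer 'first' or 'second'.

The two dates have Julian Day Numbers 2365226 and 2365176 respectively.
Since 2365176 < 2365226, the second date comes first.

second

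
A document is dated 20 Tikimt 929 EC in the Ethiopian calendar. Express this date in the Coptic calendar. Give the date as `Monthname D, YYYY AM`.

Paopi 20, 653 AM

Julian Day Number of the source date = 2063222.
Converting JDN 2063222 to the Coptic calendar gives 20 Paopi 653 AM.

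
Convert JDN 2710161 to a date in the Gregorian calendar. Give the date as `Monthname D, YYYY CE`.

Counting from JDN 2299161 = 15 Oct 1582 gives an offset of 411000 days.

January 26, 2708 CE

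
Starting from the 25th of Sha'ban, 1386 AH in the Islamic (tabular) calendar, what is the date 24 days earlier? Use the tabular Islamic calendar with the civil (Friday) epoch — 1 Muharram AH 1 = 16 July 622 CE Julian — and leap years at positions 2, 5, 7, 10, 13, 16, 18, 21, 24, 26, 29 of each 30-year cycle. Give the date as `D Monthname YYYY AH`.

1 Sha'ban 1386 AH

Counting 24 days back from JDN 2439469 reaches JDN 2439445, which is 1 Sha'ban 1386 AH.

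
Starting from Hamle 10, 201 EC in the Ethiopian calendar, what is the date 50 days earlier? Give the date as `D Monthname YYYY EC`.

Counting 50 days back from JDN 1797580 reaches JDN 1797530, which is 20 Ginbot 201 EC.

20 Ginbot 201 EC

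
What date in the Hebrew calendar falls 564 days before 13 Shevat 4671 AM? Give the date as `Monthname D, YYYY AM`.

The starting date is JDN 2053815; 2053815 − 564 = 2053251.
JDN 2053251 corresponds to Tammuz 9, 4669 AM.

Tammuz 9, 4669 AM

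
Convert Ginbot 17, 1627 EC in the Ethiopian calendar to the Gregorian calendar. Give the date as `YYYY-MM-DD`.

Julian Day Number of the source date = 2318373.
Converting JDN 2318373 to the Gregorian calendar gives 22 May 1635 CE.

1635-05-22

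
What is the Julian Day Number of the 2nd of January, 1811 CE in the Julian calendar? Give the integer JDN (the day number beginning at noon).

2382527

Equivalently 14 January 1811 (Gregorian).
JDN 2451545 is 1 January 2000 CE (Gregorian); the target day is −69018 days from there, so JDN = 2382527.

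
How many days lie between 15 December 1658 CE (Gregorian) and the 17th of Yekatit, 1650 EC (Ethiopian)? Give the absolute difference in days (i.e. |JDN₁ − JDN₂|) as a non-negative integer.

297

First date → JDN 2326981; second date → JDN 2326684.
The interval is |2326981 − 2326684| = 297 days.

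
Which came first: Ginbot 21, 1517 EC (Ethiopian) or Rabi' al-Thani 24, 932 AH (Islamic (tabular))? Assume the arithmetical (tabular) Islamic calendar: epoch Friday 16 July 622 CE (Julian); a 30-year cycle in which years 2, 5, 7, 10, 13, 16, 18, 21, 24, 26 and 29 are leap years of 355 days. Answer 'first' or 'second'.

Converting both to JDN: 2278200 vs 2278467; the smaller is the first.

first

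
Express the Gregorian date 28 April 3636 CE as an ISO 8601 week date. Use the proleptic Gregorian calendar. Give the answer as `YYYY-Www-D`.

3636-W18-1

The weekday is Monday (ISO weekday 1).
That Monday belongs to ISO week 18 of ISO year 3636.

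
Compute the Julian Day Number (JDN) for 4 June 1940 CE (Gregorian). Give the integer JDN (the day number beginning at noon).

2429785

JDN 2299161 is 15 October 1582 CE (Gregorian); the target day is +130624 days from there, so JDN = 2429785.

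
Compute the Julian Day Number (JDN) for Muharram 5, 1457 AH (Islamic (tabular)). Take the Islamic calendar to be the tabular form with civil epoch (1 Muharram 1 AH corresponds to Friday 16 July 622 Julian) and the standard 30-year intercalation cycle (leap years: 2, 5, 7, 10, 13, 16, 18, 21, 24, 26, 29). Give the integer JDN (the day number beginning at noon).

Equivalently 15 March 2035 (Gregorian).
JDN 2451545 is 1 January 2000 CE (Gregorian); the target day is +12857 days from there, so JDN = 2464402.

2464402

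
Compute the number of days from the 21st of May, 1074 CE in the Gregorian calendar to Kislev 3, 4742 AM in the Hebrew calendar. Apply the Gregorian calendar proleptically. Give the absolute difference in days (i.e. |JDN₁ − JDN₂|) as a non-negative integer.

33796

First date → JDN 2113471; second date → JDN 2079675.
The interval is |2113471 − 2079675| = 33796 days.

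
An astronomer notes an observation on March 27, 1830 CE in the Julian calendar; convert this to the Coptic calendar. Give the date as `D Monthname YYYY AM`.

1 Parmouti 1546 AM

The source date corresponds to 8 April 1830 in the Gregorian calendar (JDN 2389551).
That day falls on 1 Parmouti 1546 AM in the Coptic calendar.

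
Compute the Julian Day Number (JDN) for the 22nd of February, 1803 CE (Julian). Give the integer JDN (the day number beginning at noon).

2379656

In the Gregorian calendar the same day is 6 March 1803.
JDN 2299161 is 15 October 1582 CE (Gregorian); the target day is +80495 days from there, so JDN = 2379656.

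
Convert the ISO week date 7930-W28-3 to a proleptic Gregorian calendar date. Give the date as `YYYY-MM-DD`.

7930-07-09

ISO week 1 of 7930 is the week containing the first Thursday of 7930.
Week 28, day 3 (Wednesday) lands on 7930-07-09.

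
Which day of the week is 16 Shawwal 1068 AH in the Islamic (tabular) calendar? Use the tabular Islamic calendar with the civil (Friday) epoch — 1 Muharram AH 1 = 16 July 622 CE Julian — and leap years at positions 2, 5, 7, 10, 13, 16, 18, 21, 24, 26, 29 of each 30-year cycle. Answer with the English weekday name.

In the Gregorian calendar this is 17 July 1658 (JDN 2326830).
2326830 ≡ 2 (mod 7); counting from Monday = 0 gives Wednesday.

Wednesday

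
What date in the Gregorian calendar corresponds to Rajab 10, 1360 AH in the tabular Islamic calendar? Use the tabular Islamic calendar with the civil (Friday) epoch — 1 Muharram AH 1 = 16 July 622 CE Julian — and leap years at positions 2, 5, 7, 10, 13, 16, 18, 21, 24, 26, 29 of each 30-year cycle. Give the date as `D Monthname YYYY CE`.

3 August 1941 CE

Both dates share Julian Day Number 2430210; in the Gregorian calendar that is 3 August 1941 CE.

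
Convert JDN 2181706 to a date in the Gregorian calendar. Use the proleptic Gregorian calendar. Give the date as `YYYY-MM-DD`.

JDN 2451545 is 1 Jan 2000; 2181706 is −269839 days from there.

1261-03-16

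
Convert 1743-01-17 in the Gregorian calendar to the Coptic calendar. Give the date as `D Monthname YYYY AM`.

Julian Day Number of the source date = 2357694.
Converting JDN 2357694 to the Coptic calendar gives 11 Tobi 1459 AM.

11 Tobi 1459 AM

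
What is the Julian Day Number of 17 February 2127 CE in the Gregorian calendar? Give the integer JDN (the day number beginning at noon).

2497978

JDN 2451545 is 1 January 2000 CE (Gregorian); the target day is +46433 days from there, so JDN = 2497978.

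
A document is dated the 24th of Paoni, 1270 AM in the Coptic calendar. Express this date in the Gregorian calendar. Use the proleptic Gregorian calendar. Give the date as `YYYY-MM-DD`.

1554-06-28

Julian Day Number of the source date = 2288825.
Converting JDN 2288825 to the Gregorian calendar gives 28 June 1554 CE.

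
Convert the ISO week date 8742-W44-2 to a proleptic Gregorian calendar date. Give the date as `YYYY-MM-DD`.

8742-10-27

ISO week 1 of 8742 is the week containing the first Thursday of 8742.
Week 44, day 2 (Tuesday) lands on 8742-10-27.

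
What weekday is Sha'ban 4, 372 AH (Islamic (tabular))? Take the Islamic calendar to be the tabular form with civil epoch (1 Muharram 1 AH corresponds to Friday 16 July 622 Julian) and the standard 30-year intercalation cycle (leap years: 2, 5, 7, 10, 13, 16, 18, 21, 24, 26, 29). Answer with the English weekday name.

Monday

In the proleptic Gregorian calendar this is 27 January 983 (JDN 2080120).
JDN 2080120 mod 7 = 0, and JDN 0 was a Monday, so this is a Monday.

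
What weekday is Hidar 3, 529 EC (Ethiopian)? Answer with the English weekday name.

Thursday

Equivalently 1 November 536 Gregorian, JDN 1917135.
1917135 ≡ 3 (mod 7); counting from Monday = 0 gives Thursday.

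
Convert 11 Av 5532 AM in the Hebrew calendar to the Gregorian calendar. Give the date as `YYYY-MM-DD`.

Julian Day Number of the source date = 2368492.
Converting JDN 2368492 to the Gregorian calendar gives 10 August 1772 CE.

1772-08-10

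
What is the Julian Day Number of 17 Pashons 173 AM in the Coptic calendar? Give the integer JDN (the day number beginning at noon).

Equivalently 13 May 457 (proleptic Gregorian).
JDN 2451545 is 1 January 2000 CE (Gregorian); the target day is −563436 days from there, so JDN = 1888109.

1888109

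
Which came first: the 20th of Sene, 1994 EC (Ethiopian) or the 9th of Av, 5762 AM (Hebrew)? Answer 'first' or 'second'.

First date → JDN 2452453; second date → JDN 2452474.
JDN 2452453 < JDN 2452474, so the first date is earlier.

first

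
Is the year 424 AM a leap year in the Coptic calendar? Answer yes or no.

no

424 mod 4 = 0; in the Coptic calendar a year is leap when year mod 4 = 3, so it is a common year.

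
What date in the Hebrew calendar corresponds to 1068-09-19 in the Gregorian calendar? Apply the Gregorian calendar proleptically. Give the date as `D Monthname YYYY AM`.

Both dates share Julian Day Number 2111401; in the Hebrew calendar that is 13 Tishrei 4829 AM.

13 Tishrei 4829 AM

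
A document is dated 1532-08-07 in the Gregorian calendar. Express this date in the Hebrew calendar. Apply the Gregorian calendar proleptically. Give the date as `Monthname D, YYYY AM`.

Both dates share Julian Day Number 2280830; in the Hebrew calendar that is 26 Av 5292 AM.

Av 26, 5292 AM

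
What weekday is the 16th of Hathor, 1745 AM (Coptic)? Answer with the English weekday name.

This is JDN 2462101 (25 November 2028 Gregorian).
2462101 ≡ 5 (mod 7); counting from Monday = 0 gives Saturday.

Saturday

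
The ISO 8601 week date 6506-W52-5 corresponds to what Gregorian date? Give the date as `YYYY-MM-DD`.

ISO week 1 of 6506 is the week containing the first Thursday of 6506.
Week 52, day 5 (Friday) lands on 6506-12-31.

6506-12-31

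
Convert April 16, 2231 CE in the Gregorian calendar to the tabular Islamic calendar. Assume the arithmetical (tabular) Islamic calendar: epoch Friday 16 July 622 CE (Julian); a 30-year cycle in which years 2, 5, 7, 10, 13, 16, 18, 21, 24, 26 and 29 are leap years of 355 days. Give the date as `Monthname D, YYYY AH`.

Julian Day Number of the source date = 2536021.
Converting JDN 2536021 to the tabular Islamic calendar gives 12 Safar 1659 AH.

Safar 12, 1659 AH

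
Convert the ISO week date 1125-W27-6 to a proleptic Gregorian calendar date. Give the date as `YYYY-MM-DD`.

1125-07-04

ISO week 1 of 1125 is the week containing the first Thursday of 1125.
Week 27, day 6 (Saturday) lands on 1125-07-04.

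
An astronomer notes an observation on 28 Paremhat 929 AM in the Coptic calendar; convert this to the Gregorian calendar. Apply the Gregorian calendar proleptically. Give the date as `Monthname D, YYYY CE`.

March 31, 1213 CE

Julian Day Number of the source date = 2164189.
Converting JDN 2164189 to the Gregorian calendar gives 31 March 1213 CE.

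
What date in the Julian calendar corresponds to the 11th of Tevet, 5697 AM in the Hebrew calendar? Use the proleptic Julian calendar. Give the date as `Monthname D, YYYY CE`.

The source date corresponds to 25 December 1936 in the Gregorian calendar (JDN 2428528).
That day falls on 12 December 1936 CE in the Julian calendar.

December 12, 1936 CE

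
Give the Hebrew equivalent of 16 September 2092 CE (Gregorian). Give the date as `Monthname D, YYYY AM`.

Elul 14, 5852 AM

Both dates share Julian Day Number 2485407; in the Hebrew calendar that is 14 Elul 5852 AM.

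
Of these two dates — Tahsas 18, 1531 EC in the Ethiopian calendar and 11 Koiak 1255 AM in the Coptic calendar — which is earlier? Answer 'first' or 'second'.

second

The two dates have Julian Day Numbers 2283160 and 2283153 respectively.
Since 2283153 < 2283160, the second date comes first.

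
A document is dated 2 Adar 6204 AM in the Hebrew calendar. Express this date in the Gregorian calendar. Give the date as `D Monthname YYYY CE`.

Julian Day Number of the source date = 2613764.
Converting JDN 2613764 to the Gregorian calendar gives 21 February 2444 CE.

21 February 2444 CE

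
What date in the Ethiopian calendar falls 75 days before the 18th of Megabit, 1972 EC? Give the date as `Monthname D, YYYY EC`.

Tir 3, 1972 EC

The starting date is JDN 2444326; 2444326 − 75 = 2444251.
JDN 2444251 corresponds to Tir 3, 1972 EC.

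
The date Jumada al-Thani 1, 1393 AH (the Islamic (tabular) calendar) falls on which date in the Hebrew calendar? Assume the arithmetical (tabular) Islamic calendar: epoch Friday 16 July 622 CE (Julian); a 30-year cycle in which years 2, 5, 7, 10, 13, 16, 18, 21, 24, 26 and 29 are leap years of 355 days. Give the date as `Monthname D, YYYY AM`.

Both dates share Julian Day Number 2441866; in the Hebrew calendar that is 2 Tammuz 5733 AM.

Tammuz 2, 5733 AM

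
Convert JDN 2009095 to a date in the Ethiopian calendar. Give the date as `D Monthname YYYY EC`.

The proleptic Gregorian equivalent of JDN 2009095 is 12 August 788.
In the Ethiopian calendar that day is 15 Nehase 780 EC.

15 Nehase 780 EC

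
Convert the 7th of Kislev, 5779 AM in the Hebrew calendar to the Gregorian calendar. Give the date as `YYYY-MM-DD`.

Julian Day Number of the source date = 2458438.
Converting JDN 2458438 to the Gregorian calendar gives 15 November 2018 CE.

2018-11-15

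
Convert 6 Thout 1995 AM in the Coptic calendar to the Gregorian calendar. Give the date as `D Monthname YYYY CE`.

18 September 2278 CE

Both dates share Julian Day Number 2553343; in the Gregorian calendar that is 18 September 2278 CE.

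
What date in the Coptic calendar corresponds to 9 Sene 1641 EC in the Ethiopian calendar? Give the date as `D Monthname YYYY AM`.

The source date corresponds to 13 June 1649 in the Gregorian calendar (JDN 2323509).
That day falls on 9 Paoni 1365 AM in the Coptic calendar.

9 Paoni 1365 AM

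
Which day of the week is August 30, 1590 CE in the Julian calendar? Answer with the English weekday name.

Sunday

This is JDN 2302047 (9 September 1590 Gregorian).
Since JDN mod 7 = 6 (0 = Monday), the day is Sunday.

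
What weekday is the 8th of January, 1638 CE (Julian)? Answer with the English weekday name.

Monday

Equivalently 18 January 1638 Gregorian, JDN 2319345.
JDN 2319345 mod 7 = 0, and JDN 0 was a Monday, so this is a Monday.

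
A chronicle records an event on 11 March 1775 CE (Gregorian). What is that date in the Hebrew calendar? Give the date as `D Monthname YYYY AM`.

Both dates share Julian Day Number 2369435; in the Hebrew calendar that is 9 Adar II 5535 AM.

9 Adar II 5535 AM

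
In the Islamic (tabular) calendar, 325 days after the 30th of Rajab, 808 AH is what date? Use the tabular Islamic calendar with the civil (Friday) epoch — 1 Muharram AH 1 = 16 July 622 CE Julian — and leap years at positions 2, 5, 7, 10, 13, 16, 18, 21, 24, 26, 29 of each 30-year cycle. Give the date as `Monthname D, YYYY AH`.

The starting date is JDN 2234620; 2234620 + 325 = 2234945.
JDN 2234945 corresponds to Rajab 1, 809 AH.

Rajab 1, 809 AH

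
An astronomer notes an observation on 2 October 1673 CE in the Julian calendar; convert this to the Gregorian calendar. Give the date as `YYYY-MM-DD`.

1673-10-12

At this point the Julian calendar is 10 days behind the Gregorian.
2 October 1673 Julian + 10 days → 12 October 1673 Gregorian.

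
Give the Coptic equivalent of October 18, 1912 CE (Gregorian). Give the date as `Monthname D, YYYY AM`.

Paopi 8, 1629 AM

Julian Day Number of the source date = 2419694.
Converting JDN 2419694 to the Coptic calendar gives 8 Paopi 1629 AM.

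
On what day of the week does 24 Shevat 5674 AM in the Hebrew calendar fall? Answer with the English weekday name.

Equivalently 20 February 1914 Gregorian, JDN 2420184.
Since JDN mod 7 = 4 (0 = Monday), the day is Friday.

Friday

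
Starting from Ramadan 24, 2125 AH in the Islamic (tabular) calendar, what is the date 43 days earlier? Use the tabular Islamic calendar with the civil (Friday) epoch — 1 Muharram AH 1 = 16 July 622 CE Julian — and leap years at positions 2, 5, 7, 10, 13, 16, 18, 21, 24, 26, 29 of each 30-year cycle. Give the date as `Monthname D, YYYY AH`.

Sha'ban 10, 2125 AH

Counting 43 days back from JDN 2701374 reaches JDN 2701331, which is Sha'ban 10, 2125 AH.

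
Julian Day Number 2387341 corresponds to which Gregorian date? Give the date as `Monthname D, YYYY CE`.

March 20, 1824 CE

JDN 2451545 is 1 Jan 2000; 2387341 is −64204 days from there.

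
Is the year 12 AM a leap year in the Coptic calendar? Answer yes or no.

no

12 mod 4 = 0; in the Coptic calendar a year is leap when year mod 4 = 3, so it is a common year.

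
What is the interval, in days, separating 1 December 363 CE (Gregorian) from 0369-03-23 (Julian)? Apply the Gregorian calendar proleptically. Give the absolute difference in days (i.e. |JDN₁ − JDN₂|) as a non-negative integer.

First date → JDN 1853977; second date → JDN 1855917.
The interval is |1853977 − 1855917| = 1940 days.

1940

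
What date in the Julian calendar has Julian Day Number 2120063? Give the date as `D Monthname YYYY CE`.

1 June 1092 CE

JDN 2120063 is 7 June 1092 in the proleptic Gregorian calendar.
In the Julian calendar that day is 1 June 1092 CE.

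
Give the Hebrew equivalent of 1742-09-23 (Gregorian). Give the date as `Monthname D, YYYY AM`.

Elul 24, 5502 AM

Both dates share Julian Day Number 2357578; in the Hebrew calendar that is 24 Elul 5502 AM.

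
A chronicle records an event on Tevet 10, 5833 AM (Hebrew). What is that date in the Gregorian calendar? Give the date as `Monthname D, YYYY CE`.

Both dates share Julian Day Number 2478197; in the Gregorian calendar that is 20 December 2072 CE.

December 20, 2072 CE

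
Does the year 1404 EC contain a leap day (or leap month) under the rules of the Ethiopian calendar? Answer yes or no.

no

1404 mod 4 = 0; in the Ethiopian calendar a year is leap when year mod 4 = 3, so it is a common year.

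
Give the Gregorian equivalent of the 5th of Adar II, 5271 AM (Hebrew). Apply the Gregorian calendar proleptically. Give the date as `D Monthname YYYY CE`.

15 March 1511 CE

Both dates share Julian Day Number 2273014; in the Gregorian calendar that is 15 March 1511 CE.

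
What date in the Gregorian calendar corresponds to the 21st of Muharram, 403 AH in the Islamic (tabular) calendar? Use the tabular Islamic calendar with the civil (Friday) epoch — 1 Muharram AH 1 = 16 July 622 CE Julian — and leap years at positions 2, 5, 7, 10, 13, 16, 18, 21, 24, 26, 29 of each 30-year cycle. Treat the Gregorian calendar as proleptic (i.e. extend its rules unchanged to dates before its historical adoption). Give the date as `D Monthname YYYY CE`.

Both dates share Julian Day Number 2090915; in the Gregorian calendar that is 18 August 1012 CE.

18 August 1012 CE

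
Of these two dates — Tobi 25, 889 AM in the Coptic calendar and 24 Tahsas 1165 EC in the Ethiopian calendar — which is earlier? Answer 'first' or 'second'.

First date → JDN 2149516; second date → JDN 2149485.
JDN 2149485 < JDN 2149516, so the second date is earlier.

second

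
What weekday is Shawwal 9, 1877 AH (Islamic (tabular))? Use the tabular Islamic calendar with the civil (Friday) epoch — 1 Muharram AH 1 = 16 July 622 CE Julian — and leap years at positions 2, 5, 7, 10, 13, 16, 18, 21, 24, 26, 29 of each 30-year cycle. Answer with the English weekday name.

Equivalently 8 June 2443 Gregorian, JDN 2613506.
Since JDN mod 7 = 0 (0 = Monday), the day is Monday.

Monday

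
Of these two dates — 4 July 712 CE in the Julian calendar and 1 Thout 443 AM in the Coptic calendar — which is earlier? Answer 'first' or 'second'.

The two dates have Julian Day Numbers 1981301 and 1986470 respectively.
Since 1981301 < 1986470, the first date comes first.

first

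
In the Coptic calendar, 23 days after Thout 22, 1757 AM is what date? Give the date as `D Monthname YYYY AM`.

15 Paopi 1757 AM

JDN of Thout 22, 1757 AM = 2466430.
2466430 + 23 = 2466453.
JDN 2466453 in the Coptic calendar is 15 Paopi 1757 AM.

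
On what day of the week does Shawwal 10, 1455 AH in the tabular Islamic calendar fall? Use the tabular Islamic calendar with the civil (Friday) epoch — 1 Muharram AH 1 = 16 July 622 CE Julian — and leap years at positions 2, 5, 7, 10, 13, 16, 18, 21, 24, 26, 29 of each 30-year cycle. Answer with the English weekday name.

Sunday

Equivalently 1 January 2034 Gregorian, JDN 2463964.
JDN 2463964 mod 7 = 6, and JDN 0 was a Monday, so this is a Sunday.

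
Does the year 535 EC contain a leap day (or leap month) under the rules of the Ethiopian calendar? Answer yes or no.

535 mod 4 = 3; in the Ethiopian calendar a year is leap when year mod 4 = 3, so it is a leap year.

yes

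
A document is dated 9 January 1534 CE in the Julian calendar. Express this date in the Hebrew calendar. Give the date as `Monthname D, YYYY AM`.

Tevet 22, 5294 AM

Julian Day Number of the source date = 2281360.
Converting JDN 2281360 to the Hebrew calendar gives 22 Tevet 5294 AM.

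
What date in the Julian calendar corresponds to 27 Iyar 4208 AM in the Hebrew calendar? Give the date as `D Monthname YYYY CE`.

18 May 448 CE

Julian Day Number of the source date = 1884828.
Converting JDN 1884828 to the Julian calendar gives 18 May 448 CE.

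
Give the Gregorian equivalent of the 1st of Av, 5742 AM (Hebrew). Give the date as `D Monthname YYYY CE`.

21 July 1982 CE

Julian Day Number of the source date = 2445172.
Converting JDN 2445172 to the Gregorian calendar gives 21 July 1982 CE.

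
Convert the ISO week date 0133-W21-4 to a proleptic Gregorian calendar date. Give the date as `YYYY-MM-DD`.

0133-05-21

ISO week 1 of 133 is the week containing the first Thursday of 133.
Week 21, day 4 (Thursday) lands on 0133-05-21.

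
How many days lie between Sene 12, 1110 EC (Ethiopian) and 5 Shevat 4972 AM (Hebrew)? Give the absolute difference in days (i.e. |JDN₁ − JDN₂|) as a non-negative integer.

JDN of the first date = 2129564.
JDN of the second date = 2163751.
|2163751 − 2129564| = 34187.

34187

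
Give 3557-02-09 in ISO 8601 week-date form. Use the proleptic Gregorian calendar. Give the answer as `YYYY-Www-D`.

The weekday is Saturday (ISO weekday 6).
That Saturday belongs to ISO week 6 of ISO year 3557.

3557-W06-6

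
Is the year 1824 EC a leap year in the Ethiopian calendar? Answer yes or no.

no

1824 mod 4 = 0; in the Ethiopian calendar a year is leap when year mod 4 = 3, so it is a common year.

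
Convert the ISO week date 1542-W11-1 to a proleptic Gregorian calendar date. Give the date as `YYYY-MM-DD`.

ISO week 1 of 1542 is the week containing the first Thursday of 1542.
Week 11, day 1 (Monday) lands on 1542-03-09.

1542-03-09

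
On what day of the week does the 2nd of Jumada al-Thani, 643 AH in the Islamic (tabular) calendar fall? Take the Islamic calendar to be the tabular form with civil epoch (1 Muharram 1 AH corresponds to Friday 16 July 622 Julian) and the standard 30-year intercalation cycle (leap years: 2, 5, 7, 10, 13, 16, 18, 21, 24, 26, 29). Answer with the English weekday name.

Wednesday

In the proleptic Gregorian calendar this is 1 November 1245 (JDN 2176092).
JDN 2176092 mod 7 = 2, and JDN 0 was a Monday, so this is a Wednesday.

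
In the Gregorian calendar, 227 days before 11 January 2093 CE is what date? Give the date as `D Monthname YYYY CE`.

JDN of 11 January 2093 CE = 2485524.
2485524 − 227 = 2485297.
JDN 2485297 in the Gregorian calendar is 29 May 2092 CE.

29 May 2092 CE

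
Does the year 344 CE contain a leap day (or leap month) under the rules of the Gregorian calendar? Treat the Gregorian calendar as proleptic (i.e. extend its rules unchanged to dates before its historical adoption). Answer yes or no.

344 is divisible by 4 and not by 100, so it is a leap year.

yes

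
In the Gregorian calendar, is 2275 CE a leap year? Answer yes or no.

no

2275 is not divisible by 4, so it is a common year.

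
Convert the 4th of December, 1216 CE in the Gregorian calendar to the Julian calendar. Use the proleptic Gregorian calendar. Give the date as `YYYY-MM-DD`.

1216-11-27

The Julian–Gregorian offset here is 7 days (Julian trailing).
4 December 1216 Gregorian − 7 days → 27 November 1216 Julian.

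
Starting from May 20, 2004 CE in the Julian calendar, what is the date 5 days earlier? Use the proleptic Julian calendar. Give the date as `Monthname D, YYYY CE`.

May 15, 2004 CE

The starting date is JDN 2453159; 2453159 − 5 = 2453154.
JDN 2453154 corresponds to May 15, 2004 CE.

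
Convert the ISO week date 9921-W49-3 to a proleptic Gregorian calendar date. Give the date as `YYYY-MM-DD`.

ISO week 1 of 9921 is the week containing the first Thursday of 9921.
Week 49, day 3 (Wednesday) lands on 9921-12-07.

9921-12-07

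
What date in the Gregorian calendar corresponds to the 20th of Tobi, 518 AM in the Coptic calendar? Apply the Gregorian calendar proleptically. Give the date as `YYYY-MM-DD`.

0802-01-19

Julian Day Number of the source date = 2014003.
Converting JDN 2014003 to the Gregorian calendar gives 19 January 802 CE.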